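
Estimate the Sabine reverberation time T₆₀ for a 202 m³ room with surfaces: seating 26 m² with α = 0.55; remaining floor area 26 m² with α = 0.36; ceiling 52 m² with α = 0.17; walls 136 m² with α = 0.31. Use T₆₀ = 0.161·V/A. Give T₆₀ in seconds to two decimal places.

Summing Sᵢαᵢ: 26·0.55 + 26·0.36 + 52·0.17 + 136·0.31 = 74.66 m².
T₆₀ = 0.161·V/A = 0.161·202/74.66 = 0.436 s.

0.44 s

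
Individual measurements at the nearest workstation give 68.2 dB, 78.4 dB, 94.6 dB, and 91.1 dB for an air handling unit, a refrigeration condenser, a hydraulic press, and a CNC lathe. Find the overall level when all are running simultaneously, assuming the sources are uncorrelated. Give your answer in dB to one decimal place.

96.3 dB

For uncorrelated sources the intensities add, so convert each level to linear form, sum, and take 10·log₁₀ of the total.
Σ 10^(L/10) = 10^(68.2/10) + 10^(78.4/10) + 10^(94.6/10) + 10^(91.1/10) = 4.248e+09.
L_total = 10·log₁₀(4.248e+09) = 96.28 dB.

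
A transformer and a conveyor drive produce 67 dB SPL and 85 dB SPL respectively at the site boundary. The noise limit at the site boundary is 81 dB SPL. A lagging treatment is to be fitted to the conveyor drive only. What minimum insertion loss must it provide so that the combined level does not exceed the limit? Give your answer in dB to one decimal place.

Everything except the conveyor drive sums to 10^(67/10) = 5.012e+06 in linear terms, 67.00 dB SPL.
To meet 81 dB SPL overall, the treated conveyor drive may contribute at most 10^(81/10) − 5.012e+06 = 1.209e+08, i.e. 80.82 dB SPL.
So the conveyor drive must be reduced from 85 to 80.82 dB SPL: IL = 4.18 dB.

4.2 dB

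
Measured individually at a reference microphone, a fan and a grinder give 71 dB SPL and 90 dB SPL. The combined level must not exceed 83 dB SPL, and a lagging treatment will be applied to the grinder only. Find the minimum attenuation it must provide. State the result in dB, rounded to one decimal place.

7.3 dB

Everything except the grinder sums to 10^(71/10) = 1.259e+07 in linear terms, 71.00 dB SPL.
The limit corresponds to 10^(83/10) = 1.995e+08; subtracting the fixed part leaves 1.869e+08 for the grinder, i.e. 82.72 dB SPL.
So the grinder must be reduced from 90 to 82.72 dB SPL: IL = 7.28 dB.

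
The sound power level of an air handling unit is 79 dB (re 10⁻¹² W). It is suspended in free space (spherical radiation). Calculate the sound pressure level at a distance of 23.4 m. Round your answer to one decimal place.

L_p = L_w − 10·log₁₀(4π·r²) with r = 23.4 m.
4π·r² = 6881 m², 10·log₁₀ of that is 38.376 dB.
L_p = 79 − 38.376 = 40.62 dB.

40.6 dB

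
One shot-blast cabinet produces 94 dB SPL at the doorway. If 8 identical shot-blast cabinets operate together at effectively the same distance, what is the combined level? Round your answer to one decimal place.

103.0 dB SPL

L_total = L₁ + 10·log₁₀ N for N identical incoherent sources.
L_total = 94 + 10·log₁₀(8) = 94 + 9.031 = 103.03 dB SPL.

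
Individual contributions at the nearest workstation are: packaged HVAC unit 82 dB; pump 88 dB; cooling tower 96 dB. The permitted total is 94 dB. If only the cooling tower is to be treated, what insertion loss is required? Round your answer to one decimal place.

The untreated sources together contribute 10^(82/10) + 10^(88/10) = 7.894e+08, i.e. 88.97 dB.
The limit corresponds to 10^(94/10) = 2.512e+09; subtracting the fixed part leaves 1.722e+09 for the cooling tower, i.e. 92.36 dB.
Required insertion loss = 96 − 92.36 = 3.64 dB.

3.6 dB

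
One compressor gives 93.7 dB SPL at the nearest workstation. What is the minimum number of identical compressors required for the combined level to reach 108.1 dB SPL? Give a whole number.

28

The shortfall is 108.1 − 93.7 = 14.4 dB, and N units add 10·log₁₀ N, so need 10·log₁₀ N ≥ 14.4.
N ≥ 10^(14.4/10) = 27.542, so N = 28.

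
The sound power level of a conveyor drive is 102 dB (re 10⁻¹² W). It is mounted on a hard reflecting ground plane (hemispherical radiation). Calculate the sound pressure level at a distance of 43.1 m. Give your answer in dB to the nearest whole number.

61 dB

L_p = L_w − 10·log₁₀(2π·r²) with r = 43.1 m.
2π·r² = 1.167e+04 m², 10·log₁₀ of that is 40.671 dB.
L_p = 102 − 40.671 = 61.33 dB.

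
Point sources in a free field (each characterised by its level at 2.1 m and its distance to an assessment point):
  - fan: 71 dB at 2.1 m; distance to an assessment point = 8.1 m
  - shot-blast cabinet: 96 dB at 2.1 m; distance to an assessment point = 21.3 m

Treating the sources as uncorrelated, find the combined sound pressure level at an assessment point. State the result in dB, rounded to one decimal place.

76.0 dB

First find each source's level at the receiver (point-source: −20·log₁₀(r/r_ref)), then combine on an intensity basis.
fan: 71 − 20·log₁₀(8.1/2.1) = 71 − 11.73 = 59.27 dB.
shot-blast cabinet: 96 − 20·log₁₀(21.3/2.1) = 96 − 20.12 = 75.88 dB.
Σ 10^(L/10) = 3.954e+07 → L_total = 10·log₁₀(3.954e+07) = 75.97 dB.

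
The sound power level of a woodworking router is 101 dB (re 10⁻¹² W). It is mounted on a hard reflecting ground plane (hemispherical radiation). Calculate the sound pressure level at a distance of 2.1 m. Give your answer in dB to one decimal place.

86.6 dB

Free-field hemispherical radiation: L_p = L_w − 10·log₁₀(2π·r²), r = 2.1 m.
2π·r² = 27.71 m², 10·log₁₀ of that is 14.426 dB.
L_p = 101 − 14.426 = 86.57 dB.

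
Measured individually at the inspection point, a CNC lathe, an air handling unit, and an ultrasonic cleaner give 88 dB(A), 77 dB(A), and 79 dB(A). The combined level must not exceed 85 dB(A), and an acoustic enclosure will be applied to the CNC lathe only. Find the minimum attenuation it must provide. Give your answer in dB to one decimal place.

5.3 dB

The untreated sources together contribute 10^(77/10) + 10^(79/10) = 1.296e+08, i.e. 81.12 dB(A).
The limit corresponds to 10^(85/10) = 3.162e+08; subtracting the fixed part leaves 1.867e+08 for the CNC lathe, i.e. 82.71 dB(A).
So the CNC lathe must be reduced from 88 to 82.71 dB(A): IL = 5.29 dB.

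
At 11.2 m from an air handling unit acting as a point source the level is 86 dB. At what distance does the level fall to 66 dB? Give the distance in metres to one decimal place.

112.0 m

The 20.0 dB drop corresponds to a distance ratio of 10^(20.0/20) for a point source.
r₂ = 11.2·10^((86−66)/20) = 11.2·10^(20.0/20) = 112.00 m.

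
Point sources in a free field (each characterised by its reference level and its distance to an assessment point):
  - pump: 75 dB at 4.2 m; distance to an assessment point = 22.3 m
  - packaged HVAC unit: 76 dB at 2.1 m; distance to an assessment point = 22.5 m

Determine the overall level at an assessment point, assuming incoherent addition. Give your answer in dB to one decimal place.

61.7 dB

Apply inverse-square spreading to bring every level to the receiver, then sum 10^(L/10).
pump: 75 − 20·log₁₀(22.3/4.2) = 75 − 14.50 = 60.50 dB.
packaged HVAC unit: 76 − 20·log₁₀(22.5/2.1) = 76 − 20.60 = 55.40 dB.
Σ 10^(L/10) = 1.469e+06 → L_total = 10·log₁₀(1.469e+06) = 61.67 dB.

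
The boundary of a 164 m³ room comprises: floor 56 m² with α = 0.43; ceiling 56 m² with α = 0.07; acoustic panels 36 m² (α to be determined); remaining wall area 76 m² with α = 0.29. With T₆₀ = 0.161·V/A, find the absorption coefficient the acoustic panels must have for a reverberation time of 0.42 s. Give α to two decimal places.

0.36

A = 0.161·V/T₆₀ = 0.161·164/0.42 = 62.87 m² sabins.
Absorption from the other surfaces = 56·0.43 + 56·0.07 + 76·0.29 = 50.04 m², so the acoustic panels must supply 12.83 m² over 36 m².
α = 12.83/36 = 0.356.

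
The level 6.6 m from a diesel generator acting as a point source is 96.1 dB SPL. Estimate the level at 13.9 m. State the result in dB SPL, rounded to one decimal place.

Point-source attenuation: ΔL = 20·log₁₀(r₂/r₁) = 20·log₁₀(13.9/6.6) = 6.469 dB.
L₂ = 96.1 − 20·log₁₀(13.9/6.6) = 96.1 − 6.469 = 89.63 dB SPL.

89.6 dB SPL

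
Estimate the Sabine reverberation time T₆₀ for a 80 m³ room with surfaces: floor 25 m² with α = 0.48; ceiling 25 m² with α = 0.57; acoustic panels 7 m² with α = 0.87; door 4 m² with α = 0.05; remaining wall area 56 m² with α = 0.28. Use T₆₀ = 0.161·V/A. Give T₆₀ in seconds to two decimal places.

0.27 s

Total absorption A = 25·0.48 + 25·0.57 + 7·0.87 + 4·0.05 + 56·0.28 = 48.22 m² sabins.
T₆₀ = 0.161 × 80 / 48.22 = 0.267 s.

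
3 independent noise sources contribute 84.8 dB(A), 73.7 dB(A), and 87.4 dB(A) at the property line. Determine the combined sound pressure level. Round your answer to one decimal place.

89.4 dB(A)

Incoherent sources combine by intensity addition: L_total = 10·log₁₀(Σ 10^(L_i/10)).
Σ 10^(L/10) = 10^(84.8/10) + 10^(73.7/10) + 10^(87.4/10) = 8.750e+08.
L_total = 10·log₁₀(8.750e+08) = 89.42 dB(A).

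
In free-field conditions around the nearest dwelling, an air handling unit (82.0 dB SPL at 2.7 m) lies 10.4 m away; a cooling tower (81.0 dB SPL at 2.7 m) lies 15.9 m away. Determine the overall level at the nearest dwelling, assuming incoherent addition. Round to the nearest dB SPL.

72 dB SPL

First find each source's level at the receiver (point-source: −20·log₁₀(r/r_ref)), then combine on an intensity basis.
air handling unit: 82.0 − 20·log₁₀(10.4/2.7) = 82.0 − 11.71 = 70.29 dB SPL.
cooling tower: 81.0 − 20·log₁₀(15.9/2.7) = 81.0 − 15.40 = 65.60 dB SPL.
Σ 10^(L/10) = 1.431e+07 → L_total = 10·log₁₀(1.431e+07) = 71.56 dB SPL.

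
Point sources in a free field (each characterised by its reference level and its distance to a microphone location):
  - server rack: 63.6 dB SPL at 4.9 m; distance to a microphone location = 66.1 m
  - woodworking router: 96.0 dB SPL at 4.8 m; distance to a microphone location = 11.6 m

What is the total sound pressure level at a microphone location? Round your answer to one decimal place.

Apply inverse-square spreading to bring every level to the receiver, then sum 10^(L/10).
server rack: 63.6 − 20·log₁₀(66.1/4.9) = 63.6 − 22.60 = 41.00 dB SPL.
woodworking router: 96.0 − 20·log₁₀(11.6/4.8) = 96.0 − 7.66 = 88.34 dB SPL.
Σ 10^(L/10) = 6.817e+08 → L_total = 10·log₁₀(6.817e+08) = 88.34 dB SPL.

88.3 dB SPL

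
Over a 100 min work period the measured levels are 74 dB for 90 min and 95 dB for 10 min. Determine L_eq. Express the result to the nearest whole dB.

85 dB

L_eq = 10·log₁₀[(1/T)·Σ tᵢ·10^(Lᵢ/10)] with T = 100 min.
Σ tᵢ·10^(Lᵢ/10) = 90·10^(74/10) + 10·10^(95/10) = 3.388e+10.
L_eq = 10·log₁₀(3.388e+10/100) = 85.30 dB.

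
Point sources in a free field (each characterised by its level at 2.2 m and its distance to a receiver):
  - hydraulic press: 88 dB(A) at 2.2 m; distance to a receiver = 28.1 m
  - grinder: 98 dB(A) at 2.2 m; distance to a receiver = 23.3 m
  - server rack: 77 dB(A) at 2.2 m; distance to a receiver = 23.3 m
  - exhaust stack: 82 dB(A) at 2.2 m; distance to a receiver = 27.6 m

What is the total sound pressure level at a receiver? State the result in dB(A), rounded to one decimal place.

77.9 dB(A)

Apply inverse-square spreading to bring every level to the receiver, then sum 10^(L/10).
hydraulic press: 88 − 20·log₁₀(28.1/2.2) = 88 − 22.13 = 65.87 dB(A).
grinder: 98 − 20·log₁₀(23.3/2.2) = 98 − 20.50 = 77.50 dB(A).
server rack: 77 − 20·log₁₀(23.3/2.2) = 77 − 20.50 = 56.50 dB(A).
exhaust stack: 82 − 20·log₁₀(27.6/2.2) = 82 − 21.97 = 60.03 dB(A).
Σ 10^(L/10) = 6.157e+07 → L_total = 10·log₁₀(6.157e+07) = 77.89 dB(A).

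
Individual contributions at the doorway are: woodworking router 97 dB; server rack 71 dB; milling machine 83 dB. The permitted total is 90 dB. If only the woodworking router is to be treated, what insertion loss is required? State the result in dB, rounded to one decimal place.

Everything except the woodworking router sums to 10^(71/10) + 10^(83/10) = 2.121e+08 in linear terms, 83.27 dB.
To meet 90 dB overall, the treated woodworking router may contribute at most 10^(90/10) − 2.121e+08 = 7.879e+08, i.e. 88.96 dB.
Required insertion loss = 97 − 88.96 = 8.04 dB.

8.0 dB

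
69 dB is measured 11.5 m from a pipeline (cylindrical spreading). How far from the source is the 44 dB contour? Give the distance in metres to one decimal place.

Line-source spreading drops the level by 10·log₁₀(r₂/r₁); inverting, r₂/r₁ = 10^(ΔL/10).
r₂ = 11.5·10^((69−44)/10) = 11.5·10^(25.0/10) = 3636.62 m.

3636.6 m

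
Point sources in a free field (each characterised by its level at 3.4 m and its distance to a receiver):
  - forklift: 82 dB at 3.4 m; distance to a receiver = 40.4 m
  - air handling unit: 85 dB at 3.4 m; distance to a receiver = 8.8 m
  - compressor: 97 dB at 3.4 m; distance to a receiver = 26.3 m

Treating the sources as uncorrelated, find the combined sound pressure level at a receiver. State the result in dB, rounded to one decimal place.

First find each source's level at the receiver (point-source: −20·log₁₀(r/r_ref)), then combine on an intensity basis.
forklift: 82 − 20·log₁₀(40.4/3.4) = 82 − 21.50 = 60.50 dB.
air handling unit: 85 − 20·log₁₀(8.8/3.4) = 85 − 8.26 = 76.74 dB.
compressor: 97 − 20·log₁₀(26.3/3.4) = 97 − 17.77 = 79.23 dB.
Σ 10^(L/10) = 1.321e+08 → L_total = 10·log₁₀(1.321e+08) = 81.21 dB.

81.2 dB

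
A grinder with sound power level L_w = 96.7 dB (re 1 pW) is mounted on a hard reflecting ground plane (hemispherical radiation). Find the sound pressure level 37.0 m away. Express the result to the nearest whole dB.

L_p = L_w − 10·log₁₀(2π·r²) with r = 37.0 m.
2π·r² = 8602 m², 10·log₁₀ of that is 39.346 dB.
L_p = 96.7 − 39.346 = 57.35 dB.

57 dB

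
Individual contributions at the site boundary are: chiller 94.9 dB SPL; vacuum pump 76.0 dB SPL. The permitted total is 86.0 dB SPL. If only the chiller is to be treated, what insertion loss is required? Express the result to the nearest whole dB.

9 dB

The untreated sources together contribute 10^(76.0/10) = 3.981e+07, i.e. 76.00 dB SPL.
To meet 86.0 dB SPL overall, the treated chiller may contribute at most 10^(86.0/10) − 3.981e+07 = 3.583e+08, i.e. 85.54 dB SPL.
So the chiller must be reduced from 94.9 to 85.54 dB SPL: IL = 9.36 dB.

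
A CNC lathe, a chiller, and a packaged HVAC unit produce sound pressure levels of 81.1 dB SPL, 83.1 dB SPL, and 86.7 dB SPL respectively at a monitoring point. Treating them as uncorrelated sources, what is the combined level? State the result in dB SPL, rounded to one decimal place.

89.0 dB SPL

Incoherent sources combine by intensity addition: L_total = 10·log₁₀(Σ 10^(L_i/10)).
Σ 10^(L/10) = 10^(81.1/10) + 10^(83.1/10) + 10^(86.7/10) = 8.007e+08.
L_total = 10·log₁₀(8.007e+08) = 89.03 dB SPL.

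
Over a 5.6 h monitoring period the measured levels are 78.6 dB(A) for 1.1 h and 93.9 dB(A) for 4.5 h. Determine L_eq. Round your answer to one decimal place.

L_eq = 10·log₁₀[(1/T)·Σ tᵢ·10^(Lᵢ/10)] with T = 5.6 h.
Σ tᵢ·10^(Lᵢ/10) = 1.1·10^(78.6/10) + 4.5·10^(93.9/10) = 1.113e+10.
L_eq = 10·log₁₀(1.113e+10/5.6) = 92.98 dB(A).

93.0 dB(A)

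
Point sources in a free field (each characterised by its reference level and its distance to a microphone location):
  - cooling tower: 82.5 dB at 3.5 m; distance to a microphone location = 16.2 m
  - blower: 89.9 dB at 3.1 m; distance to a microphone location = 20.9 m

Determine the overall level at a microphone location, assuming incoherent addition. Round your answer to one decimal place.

74.7 dB

Apply inverse-square spreading to bring every level to the receiver, then sum 10^(L/10).
cooling tower: 82.5 − 20·log₁₀(16.2/3.5) = 82.5 − 13.31 = 69.19 dB.
blower: 89.9 − 20·log₁₀(20.9/3.1) = 89.9 − 16.58 = 73.32 dB.
Σ 10^(L/10) = 2.980e+07 → L_total = 10·log₁₀(2.980e+07) = 74.74 dB.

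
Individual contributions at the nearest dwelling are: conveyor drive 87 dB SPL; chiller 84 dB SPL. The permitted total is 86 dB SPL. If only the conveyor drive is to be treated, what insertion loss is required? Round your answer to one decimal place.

5.3 dB

Fixed contribution from the other source: Σ 10^(L/10) = 10^(84/10) = 2.512e+08 (84.00 dB SPL).
The limit corresponds to 10^(86/10) = 3.981e+08; subtracting the fixed part leaves 1.469e+08 for the conveyor drive, i.e. 81.67 dB SPL.
Required insertion loss = 87 − 81.67 = 5.33 dB.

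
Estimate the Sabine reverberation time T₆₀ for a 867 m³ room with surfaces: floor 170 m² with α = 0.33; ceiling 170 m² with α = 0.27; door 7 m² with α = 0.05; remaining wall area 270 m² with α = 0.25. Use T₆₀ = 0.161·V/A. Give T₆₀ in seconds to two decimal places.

0.82 s

A = Σ Sᵢαᵢ = 170·0.33 + 170·0.27 + 7·0.05 + 270·0.25 = 169.85 m².
T₆₀ = 0.161·V/A = 0.161·867/169.85 = 0.822 s.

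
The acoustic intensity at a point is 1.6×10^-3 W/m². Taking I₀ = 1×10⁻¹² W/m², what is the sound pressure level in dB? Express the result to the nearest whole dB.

L = 10·log₁₀(I/I₀) = 10·log₁₀(1.6×10^-3/10⁻¹²) = 10·log₁₀(1.6×10^9).
L = 10·(0.2041 + 9) = 92.04 dB.

92 dB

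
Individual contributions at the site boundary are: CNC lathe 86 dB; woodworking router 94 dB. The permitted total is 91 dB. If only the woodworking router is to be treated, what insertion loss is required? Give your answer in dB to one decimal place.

4.7 dB

The untreated sources together contribute 10^(86/10) = 3.981e+08, i.e. 86.00 dB.
The limit corresponds to 10^(91/10) = 1.259e+09; subtracting the fixed part leaves 8.608e+08 for the woodworking router, i.e. 89.35 dB.
Required insertion loss = 94 − 89.35 = 4.65 dB.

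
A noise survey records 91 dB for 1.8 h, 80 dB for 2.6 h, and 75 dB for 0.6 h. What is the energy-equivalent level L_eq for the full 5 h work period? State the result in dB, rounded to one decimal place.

87.1 dB

Weight each interval's intensity by its duration and average over T = 5 h:
Σ tᵢ·10^(Lᵢ/10) = 1.8·10^(91/10) + 2.6·10^(80/10) + 0.6·10^(75/10) = 2.545e+09.
L_eq = 10·log₁₀(2.545e+09/5) = 87.07 dB.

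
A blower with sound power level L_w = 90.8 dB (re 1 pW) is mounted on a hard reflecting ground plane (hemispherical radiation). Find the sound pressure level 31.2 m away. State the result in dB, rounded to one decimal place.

52.9 dB

The power spreads over a hemisphere of area 2π·r², so L_p = L_w − 10·log₁₀(2π·r²).
2π·r² = 6116 m², 10·log₁₀ of that is 37.865 dB.
L_p = 90.8 − 37.865 = 52.94 dB.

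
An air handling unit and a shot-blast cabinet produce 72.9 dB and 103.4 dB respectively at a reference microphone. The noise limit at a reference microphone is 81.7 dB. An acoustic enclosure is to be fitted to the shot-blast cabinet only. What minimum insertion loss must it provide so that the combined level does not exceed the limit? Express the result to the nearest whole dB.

Fixed contribution from the other source: Σ 10^(L/10) = 10^(72.9/10) = 1.950e+07 (72.90 dB).
The limit corresponds to 10^(81.7/10) = 1.479e+08; subtracting the fixed part leaves 1.284e+08 for the shot-blast cabinet, i.e. 81.09 dB.
So the shot-blast cabinet must be reduced from 103.4 to 81.09 dB: IL = 22.31 dB.

22 dB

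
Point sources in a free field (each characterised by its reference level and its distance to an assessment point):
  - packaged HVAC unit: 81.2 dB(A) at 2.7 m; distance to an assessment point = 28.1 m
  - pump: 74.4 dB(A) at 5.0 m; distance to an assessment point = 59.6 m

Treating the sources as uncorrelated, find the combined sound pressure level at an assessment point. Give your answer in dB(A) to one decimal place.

Propagate each source to the receiver with L = L_ref − 20·log₁₀(r/r_ref), then add intensities.
packaged HVAC unit: 81.2 − 20·log₁₀(28.1/2.7) = 81.2 − 20.35 = 60.85 dB(A).
pump: 74.4 − 20·log₁₀(59.6/5.0) = 74.4 − 21.53 = 52.87 dB(A).
Σ 10^(L/10) = 1.411e+06 → L_total = 10·log₁₀(1.411e+06) = 61.49 dB(A).

61.5 dB(A)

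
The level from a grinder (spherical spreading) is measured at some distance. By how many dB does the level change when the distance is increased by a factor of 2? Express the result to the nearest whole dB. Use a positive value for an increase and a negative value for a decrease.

A point source loses 6 dB per doubling of distance; generally ΔL = −20·log₁₀(r₂/r₁).
ΔL = −20·log₁₀(2) = -6.02 dB.

-6 dB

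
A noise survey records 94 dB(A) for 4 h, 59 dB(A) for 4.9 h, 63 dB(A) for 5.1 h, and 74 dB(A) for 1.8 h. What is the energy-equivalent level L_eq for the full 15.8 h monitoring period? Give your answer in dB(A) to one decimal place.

Weight each interval's intensity by its duration and average over T = 15.8 h:
Σ tᵢ·10^(Lᵢ/10) = 4·10^(94/10) + 4.9·10^(59/10) + 5.1·10^(63/10) + 1.8·10^(74/10) = 1.011e+10.
L_eq = 10·log₁₀(1.011e+10/15.8) = 88.06 dB(A).

88.1 dB(A)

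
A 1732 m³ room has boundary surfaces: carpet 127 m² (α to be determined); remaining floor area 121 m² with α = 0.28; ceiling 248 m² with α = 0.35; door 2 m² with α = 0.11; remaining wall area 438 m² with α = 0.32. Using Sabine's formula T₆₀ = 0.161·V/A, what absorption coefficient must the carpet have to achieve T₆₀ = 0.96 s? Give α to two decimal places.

0.23

From T₆₀ = 0.161·V/A, the target T₆₀ = 0.96 s needs A = 0.161·1732/0.96 = 290.47 m².
Absorption from the other surfaces = 121·0.28 + 248·0.35 + 2·0.11 + 438·0.32 = 261.06 m², so the carpet must supply 29.41 m² over 127 m².
α = 29.41/127 = 0.232.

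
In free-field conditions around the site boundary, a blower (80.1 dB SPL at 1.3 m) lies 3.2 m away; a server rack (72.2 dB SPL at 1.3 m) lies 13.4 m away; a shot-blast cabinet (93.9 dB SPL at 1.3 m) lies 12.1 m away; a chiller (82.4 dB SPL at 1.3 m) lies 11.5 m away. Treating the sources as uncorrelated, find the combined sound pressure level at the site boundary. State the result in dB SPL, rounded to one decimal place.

76.8 dB SPL

First find each source's level at the receiver (point-source: −20·log₁₀(r/r_ref)), then combine on an intensity basis.
blower: 80.1 − 20·log₁₀(3.2/1.3) = 80.1 − 7.82 = 72.28 dB SPL.
server rack: 72.2 − 20·log₁₀(13.4/1.3) = 72.2 − 20.26 = 51.94 dB SPL.
shot-blast cabinet: 93.9 − 20·log₁₀(12.1/1.3) = 93.9 − 19.38 = 74.52 dB SPL.
chiller: 82.4 − 20·log₁₀(11.5/1.3) = 82.4 − 18.94 = 63.46 dB SPL.
Σ 10^(L/10) = 4.760e+07 → L_total = 10·log₁₀(4.760e+07) = 76.78 dB SPL.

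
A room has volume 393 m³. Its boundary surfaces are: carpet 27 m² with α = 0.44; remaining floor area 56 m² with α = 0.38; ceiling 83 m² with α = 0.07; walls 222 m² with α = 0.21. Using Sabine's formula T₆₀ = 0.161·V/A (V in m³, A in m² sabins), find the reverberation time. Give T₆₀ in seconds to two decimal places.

Total absorption A = 27·0.44 + 56·0.38 + 83·0.07 + 222·0.21 = 85.59 m² sabins.
T₆₀ = 0.161 × 393 / 85.59 = 0.739 s.

0.74 s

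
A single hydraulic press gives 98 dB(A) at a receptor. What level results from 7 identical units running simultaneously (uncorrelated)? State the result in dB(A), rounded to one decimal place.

With 7 equal, uncorrelated contributions the intensity is 7× that of one unit, giving a rise of 10·log₁₀ 7.
L_total = 98 + 10·log₁₀(7) = 98 + 8.451 = 106.45 dB(A).

106.5 dB(A)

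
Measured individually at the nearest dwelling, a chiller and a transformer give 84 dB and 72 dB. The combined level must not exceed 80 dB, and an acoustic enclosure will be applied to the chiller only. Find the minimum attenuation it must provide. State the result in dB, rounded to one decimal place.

4.7 dB

Fixed contribution from the other source: Σ 10^(L/10) = 10^(72/10) = 1.585e+07 (72.00 dB).
The limit corresponds to 10^(80/10) = 1.000e+08; subtracting the fixed part leaves 8.415e+07 for the chiller, i.e. 79.25 dB.
Required insertion loss = 84 − 79.25 = 4.75 dB.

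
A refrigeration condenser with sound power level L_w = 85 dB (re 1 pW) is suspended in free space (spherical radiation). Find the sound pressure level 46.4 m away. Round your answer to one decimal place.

Free-field spherical radiation: L_p = L_w − 10·log₁₀(4π·r²), r = 46.4 m.
4π·r² = 2.705e+04 m², 10·log₁₀ of that is 44.322 dB.
L_p = 85 − 44.322 = 40.68 dB.

40.7 dB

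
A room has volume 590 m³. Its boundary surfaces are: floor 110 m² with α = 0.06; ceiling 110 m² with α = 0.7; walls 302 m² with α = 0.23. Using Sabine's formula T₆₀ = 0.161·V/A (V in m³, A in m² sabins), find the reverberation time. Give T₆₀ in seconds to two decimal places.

0.62 s

A = Σ Sᵢαᵢ = 110·0.06 + 110·0.7 + 302·0.23 = 153.06 m².
T₆₀ = 0.161 × 590 / 153.06 = 0.621 s.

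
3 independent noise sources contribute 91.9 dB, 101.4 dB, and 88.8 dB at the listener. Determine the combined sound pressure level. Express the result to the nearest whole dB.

Incoherent sources combine by intensity addition: L_total = 10·log₁₀(Σ 10^(L_i/10)).
Σ 10^(L/10) = 10^(91.9/10) + 10^(101.4/10) + 10^(88.8/10) = 1.611e+10.
L_total = 10·log₁₀(1.611e+10) = 102.07 dB.

102 dB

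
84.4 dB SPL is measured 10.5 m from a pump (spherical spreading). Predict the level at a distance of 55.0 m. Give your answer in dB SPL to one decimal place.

70.0 dB SPL

Spherical spreading from a point source gives a 20·log₁₀(r₂/r₁) drop.
L₂ = 84.4 − 20·log₁₀(55.0/10.5) = 84.4 − 14.383 = 70.02 dB SPL.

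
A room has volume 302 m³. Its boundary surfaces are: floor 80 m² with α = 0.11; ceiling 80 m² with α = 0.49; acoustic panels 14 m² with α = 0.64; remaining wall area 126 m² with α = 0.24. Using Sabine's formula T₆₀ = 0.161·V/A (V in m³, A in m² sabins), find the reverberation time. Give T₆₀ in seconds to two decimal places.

A = Σ Sᵢαᵢ = 80·0.11 + 80·0.49 + 14·0.64 + 126·0.24 = 87.20 m².
T₆₀ = 0.161·V/A = 0.161·302/87.20 = 0.558 s.

0.56 s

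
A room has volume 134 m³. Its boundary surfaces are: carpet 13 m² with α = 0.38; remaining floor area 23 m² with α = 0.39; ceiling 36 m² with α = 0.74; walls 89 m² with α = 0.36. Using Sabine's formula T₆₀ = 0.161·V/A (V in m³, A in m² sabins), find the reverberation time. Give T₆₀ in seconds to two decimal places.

0.30 s

A = Σ Sᵢαᵢ = 13·0.38 + 23·0.39 + 36·0.74 + 89·0.36 = 72.59 m².
T₆₀ = 0.161·V/A = 0.161·134/72.59 = 0.297 s.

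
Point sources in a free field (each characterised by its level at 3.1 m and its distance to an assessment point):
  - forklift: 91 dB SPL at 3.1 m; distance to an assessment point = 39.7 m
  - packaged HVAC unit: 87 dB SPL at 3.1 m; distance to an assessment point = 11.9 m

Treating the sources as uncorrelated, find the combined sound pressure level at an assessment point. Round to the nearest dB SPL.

Apply inverse-square spreading to bring every level to the receiver, then sum 10^(L/10).
forklift: 91 − 20·log₁₀(39.7/3.1) = 91 − 22.15 = 68.85 dB SPL.
packaged HVAC unit: 87 − 20·log₁₀(11.9/3.1) = 87 − 11.68 = 75.32 dB SPL.
Σ 10^(L/10) = 4.169e+07 → L_total = 10·log₁₀(4.169e+07) = 76.20 dB SPL.

76 dB SPL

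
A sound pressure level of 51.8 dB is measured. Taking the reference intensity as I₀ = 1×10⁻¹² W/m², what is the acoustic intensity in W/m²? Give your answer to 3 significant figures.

I = I₀·10^(L/10) = 10⁻¹² × 10^(51.8/10) = 10^(-6.820).

1.51e-07 W/m²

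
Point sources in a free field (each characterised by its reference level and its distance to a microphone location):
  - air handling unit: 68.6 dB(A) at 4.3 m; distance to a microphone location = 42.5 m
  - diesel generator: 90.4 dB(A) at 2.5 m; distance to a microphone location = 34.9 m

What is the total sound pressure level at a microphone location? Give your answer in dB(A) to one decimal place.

67.6 dB(A)

First find each source's level at the receiver (point-source: −20·log₁₀(r/r_ref)), then combine on an intensity basis.
air handling unit: 68.6 − 20·log₁₀(42.5/4.3) = 68.6 − 19.90 = 48.70 dB(A).
diesel generator: 90.4 − 20·log₁₀(34.9/2.5) = 90.4 − 22.90 = 67.50 dB(A).
Σ 10^(L/10) = 5.701e+06 → L_total = 10·log₁₀(5.701e+06) = 67.56 dB(A).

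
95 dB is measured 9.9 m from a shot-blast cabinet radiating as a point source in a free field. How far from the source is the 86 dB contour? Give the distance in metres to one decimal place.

27.9 m

Point-source spreading drops the level by 20·log₁₀(r₂/r₁); inverting, r₂/r₁ = 10^(ΔL/20).
r₂ = 9.9·10^((95−86)/20) = 9.9·10^(9.0/20) = 27.90 m.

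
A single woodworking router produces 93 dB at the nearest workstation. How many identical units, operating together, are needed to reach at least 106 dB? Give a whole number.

Need L₁ + 10·log₁₀ N ≥ 106, i.e. log₁₀ N ≥ 1.30.
N ≥ 10^(13.0/10) = 19.953, so N = 20.

20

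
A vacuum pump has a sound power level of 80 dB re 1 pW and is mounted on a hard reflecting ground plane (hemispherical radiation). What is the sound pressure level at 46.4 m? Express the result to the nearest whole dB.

39 dB

Free-field hemispherical radiation: L_p = L_w − 10·log₁₀(2π·r²), r = 46.4 m.
2π·r² = 1.353e+04 m², 10·log₁₀ of that is 41.312 dB.
L_p = 80 − 41.312 = 38.69 dB.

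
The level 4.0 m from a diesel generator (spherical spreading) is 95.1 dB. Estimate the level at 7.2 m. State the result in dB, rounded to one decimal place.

90.0 dB

For a point source, L₂ = L₁ − 20·log₁₀(r₂/r₁).
L₂ = 95.1 − 20·log₁₀(7.2/4.0) = 95.1 − 5.105 = 89.99 dB.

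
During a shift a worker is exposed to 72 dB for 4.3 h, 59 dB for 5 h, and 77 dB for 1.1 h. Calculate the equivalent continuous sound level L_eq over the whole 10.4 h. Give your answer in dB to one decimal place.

L_eq = 10·log₁₀[(1/T)·Σ tᵢ·10^(Lᵢ/10)] with T = 10.4 h.
Σ tᵢ·10^(Lᵢ/10) = 4.3·10^(72/10) + 5·10^(59/10) + 1.1·10^(77/10) = 1.273e+08.
L_eq = 10·log₁₀(1.273e+08/10.4) = 70.88 dB.

70.9 dB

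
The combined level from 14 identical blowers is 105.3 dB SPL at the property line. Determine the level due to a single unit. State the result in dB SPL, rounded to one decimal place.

93.8 dB SPL

Dividing the total intensity by 14 lowers the level by 10·log₁₀ 14 = 11.461 dB: L₁ = 105.3 − 11.461.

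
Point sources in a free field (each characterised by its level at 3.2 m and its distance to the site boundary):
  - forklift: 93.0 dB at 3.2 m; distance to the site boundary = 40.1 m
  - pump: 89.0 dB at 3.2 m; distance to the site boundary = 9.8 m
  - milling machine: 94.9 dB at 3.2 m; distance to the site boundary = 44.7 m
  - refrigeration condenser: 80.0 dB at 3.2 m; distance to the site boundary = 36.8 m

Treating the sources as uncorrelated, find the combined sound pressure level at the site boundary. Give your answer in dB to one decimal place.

Apply inverse-square spreading to bring every level to the receiver, then sum 10^(L/10).
forklift: 93.0 − 20·log₁₀(40.1/3.2) = 93.0 − 21.96 = 71.04 dB.
pump: 89.0 − 20·log₁₀(9.8/3.2) = 89.0 − 9.72 = 79.28 dB.
milling machine: 94.9 − 20·log₁₀(44.7/3.2) = 94.9 − 22.90 = 72.00 dB.
refrigeration condenser: 80.0 − 20·log₁₀(36.8/3.2) = 80.0 − 21.21 = 58.79 dB.
Σ 10^(L/10) = 1.140e+08 → L_total = 10·log₁₀(1.140e+08) = 80.57 dB.

80.6 dB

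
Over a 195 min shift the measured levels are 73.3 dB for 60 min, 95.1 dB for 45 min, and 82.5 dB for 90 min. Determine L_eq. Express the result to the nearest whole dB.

89 dB

The energy average is taken in the linear domain: L_eq = 10·log₁₀[(Σ tᵢ·10^(Lᵢ/10))/T], T = 195 min.
Σ tᵢ·10^(Lᵢ/10) = 60·10^(73.3/10) + 45·10^(95.1/10) + 90·10^(82.5/10) = 1.629e+11.
L_eq = 10·log₁₀(1.629e+11/195) = 89.22 dB.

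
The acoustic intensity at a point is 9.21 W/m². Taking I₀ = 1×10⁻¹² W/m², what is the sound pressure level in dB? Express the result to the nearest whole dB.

130 dB

I/I₀ = 9.21/10⁻¹² = 9.21×10^12, and L = 10·log₁₀(I/I₀).
L = 10·(0.9643 + 12) = 129.64 dB.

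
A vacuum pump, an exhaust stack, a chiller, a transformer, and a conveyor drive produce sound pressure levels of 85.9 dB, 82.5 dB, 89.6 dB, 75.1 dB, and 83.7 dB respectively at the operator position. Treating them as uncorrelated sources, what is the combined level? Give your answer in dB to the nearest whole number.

Incoherent sources combine by intensity addition: L_total = 10·log₁₀(Σ 10^(L_i/10)).
Σ 10^(L/10) = 10^(85.9/10) + 10^(82.5/10) + 10^(89.6/10) + 10^(75.1/10) + 10^(83.7/10) = 1.746e+09.
L_total = 10·log₁₀(1.746e+09) = 92.42 dB.

92 dB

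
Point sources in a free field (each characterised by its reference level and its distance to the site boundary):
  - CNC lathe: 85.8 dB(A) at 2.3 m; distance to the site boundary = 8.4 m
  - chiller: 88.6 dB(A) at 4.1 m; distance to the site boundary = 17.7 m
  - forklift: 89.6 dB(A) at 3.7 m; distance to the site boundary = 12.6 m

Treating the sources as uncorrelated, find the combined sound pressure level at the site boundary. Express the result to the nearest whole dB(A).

82 dB(A)

Propagate each source to the receiver with L = L_ref − 20·log₁₀(r/r_ref), then add intensities.
CNC lathe: 85.8 − 20·log₁₀(8.4/2.3) = 85.8 − 11.25 = 74.55 dB(A).
chiller: 88.6 − 20·log₁₀(17.7/4.1) = 88.6 − 12.70 = 75.90 dB(A).
forklift: 89.6 − 20·log₁₀(12.6/3.7) = 89.6 − 10.64 = 78.96 dB(A).
Σ 10^(L/10) = 1.460e+08 → L_total = 10·log₁₀(1.460e+08) = 81.64 dB(A).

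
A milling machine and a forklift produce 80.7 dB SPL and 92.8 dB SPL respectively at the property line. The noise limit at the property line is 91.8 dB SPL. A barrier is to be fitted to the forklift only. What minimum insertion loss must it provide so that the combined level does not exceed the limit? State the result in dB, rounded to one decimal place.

Everything except the forklift sums to 10^(80.7/10) = 1.175e+08 in linear terms, 80.70 dB SPL.
The limit corresponds to 10^(91.8/10) = 1.514e+09; subtracting the fixed part leaves 1.396e+09 for the forklift, i.e. 91.45 dB SPL.
So the forklift must be reduced from 92.8 to 91.45 dB SPL: IL = 1.35 dB.

1.4 dB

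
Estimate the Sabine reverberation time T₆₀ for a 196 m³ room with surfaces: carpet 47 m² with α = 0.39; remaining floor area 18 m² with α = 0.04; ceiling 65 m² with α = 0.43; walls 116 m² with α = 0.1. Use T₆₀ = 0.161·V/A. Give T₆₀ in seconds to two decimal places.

0.54 s

Total absorption A = 47·0.39 + 18·0.04 + 65·0.43 + 116·0.1 = 58.60 m² sabins.
T₆₀ = 0.161 × 196 / 58.60 = 0.538 s.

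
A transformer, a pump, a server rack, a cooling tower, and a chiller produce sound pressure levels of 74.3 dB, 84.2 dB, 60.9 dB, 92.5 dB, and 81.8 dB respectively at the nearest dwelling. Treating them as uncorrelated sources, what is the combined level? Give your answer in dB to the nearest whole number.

93 dB

For uncorrelated sources the intensities add, so convert each level to linear form, sum, and take 10·log₁₀ of the total.
Σ 10^(L/10) = 10^(74.3/10) + 10^(84.2/10) + 10^(60.9/10) + 10^(92.5/10) + 10^(81.8/10) = 2.221e+09.
L_total = 10·log₁₀(2.221e+09) = 93.47 dB.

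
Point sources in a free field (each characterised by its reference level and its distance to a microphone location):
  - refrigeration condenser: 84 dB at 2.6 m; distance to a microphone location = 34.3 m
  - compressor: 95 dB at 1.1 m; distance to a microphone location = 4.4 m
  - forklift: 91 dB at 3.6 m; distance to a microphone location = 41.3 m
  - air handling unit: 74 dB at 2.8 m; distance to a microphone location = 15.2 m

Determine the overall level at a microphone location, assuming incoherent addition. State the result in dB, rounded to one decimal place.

83.2 dB

Propagate each source to the receiver with L = L_ref − 20·log₁₀(r/r_ref), then add intensities.
refrigeration condenser: 84 − 20·log₁₀(34.3/2.6) = 84 − 22.41 = 61.59 dB.
compressor: 95 − 20·log₁₀(4.4/1.1) = 95 − 12.04 = 82.96 dB.
forklift: 91 − 20·log₁₀(41.3/3.6) = 91 − 21.19 = 69.81 dB.
air handling unit: 74 − 20·log₁₀(15.2/2.8) = 74 − 14.69 = 59.31 dB.
Σ 10^(L/10) = 2.095e+08 → L_total = 10·log₁₀(2.095e+08) = 83.21 dB.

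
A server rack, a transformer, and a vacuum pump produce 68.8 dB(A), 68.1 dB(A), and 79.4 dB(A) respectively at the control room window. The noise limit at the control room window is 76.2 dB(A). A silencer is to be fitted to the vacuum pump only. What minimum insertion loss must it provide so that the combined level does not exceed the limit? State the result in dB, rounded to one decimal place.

The untreated sources together contribute 10^(68.8/10) + 10^(68.1/10) = 1.404e+07, i.e. 71.47 dB(A).
The limit corresponds to 10^(76.2/10) = 4.169e+07; subtracting the fixed part leaves 2.764e+07 for the vacuum pump, i.e. 74.42 dB(A).
Required insertion loss = 79.4 − 74.42 = 4.98 dB.

5.0 dB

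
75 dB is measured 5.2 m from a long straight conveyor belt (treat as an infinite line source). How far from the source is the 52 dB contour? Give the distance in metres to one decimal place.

1037.5 m

Line-source spreading drops the level by 10·log₁₀(r₂/r₁); inverting, r₂/r₁ = 10^(ΔL/10).
r₂ = 5.2·10^((75−52)/10) = 5.2·10^(23.0/10) = 1037.54 m.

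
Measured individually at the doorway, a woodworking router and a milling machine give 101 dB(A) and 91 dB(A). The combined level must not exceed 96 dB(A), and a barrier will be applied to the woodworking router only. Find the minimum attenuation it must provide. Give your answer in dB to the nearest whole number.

Fixed contribution from the other source: Σ 10^(L/10) = 10^(91/10) = 1.259e+09 (91.00 dB(A)).
To meet 96 dB(A) overall, the treated woodworking router may contribute at most 10^(96/10) − 1.259e+09 = 2.722e+09, i.e. 94.35 dB(A).
So the woodworking router must be reduced from 101 to 94.35 dB(A): IL = 6.65 dB.

7 dB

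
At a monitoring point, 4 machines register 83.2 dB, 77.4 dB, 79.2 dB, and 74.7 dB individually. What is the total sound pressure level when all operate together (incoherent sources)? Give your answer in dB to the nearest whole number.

86 dB

For uncorrelated sources the intensities add, so convert each level to linear form, sum, and take 10·log₁₀ of the total.
Σ 10^(L/10) = 10^(83.2/10) + 10^(77.4/10) + 10^(79.2/10) + 10^(74.7/10) = 3.766e+08.
L_total = 10·log₁₀(3.766e+08) = 85.76 dB.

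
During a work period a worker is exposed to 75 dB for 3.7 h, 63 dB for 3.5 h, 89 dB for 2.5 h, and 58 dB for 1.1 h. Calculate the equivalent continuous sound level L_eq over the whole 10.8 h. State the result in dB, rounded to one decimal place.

82.9 dB

Weight each interval's intensity by its duration and average over T = 10.8 h:
Σ tᵢ·10^(Lᵢ/10) = 3.7·10^(75/10) + 3.5·10^(63/10) + 2.5·10^(89/10) + 1.1·10^(58/10) = 2.111e+09.
L_eq = 10·log₁₀(2.111e+09/10.8) = 82.91 dB.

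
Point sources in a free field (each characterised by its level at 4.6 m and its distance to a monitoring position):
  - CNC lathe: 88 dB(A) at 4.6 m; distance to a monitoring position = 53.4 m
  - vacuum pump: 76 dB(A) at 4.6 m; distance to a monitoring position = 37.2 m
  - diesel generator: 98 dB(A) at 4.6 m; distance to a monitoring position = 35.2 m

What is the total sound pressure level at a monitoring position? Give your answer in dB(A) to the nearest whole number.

81 dB(A)

Propagate each source to the receiver with L = L_ref − 20·log₁₀(r/r_ref), then add intensities.
CNC lathe: 88 − 20·log₁₀(53.4/4.6) = 88 − 21.30 = 66.70 dB(A).
vacuum pump: 76 − 20·log₁₀(37.2/4.6) = 76 − 18.16 = 57.84 dB(A).
diesel generator: 98 − 20·log₁₀(35.2/4.6) = 98 − 17.68 = 80.32 dB(A).
Σ 10^(L/10) = 1.130e+08 → L_total = 10·log₁₀(1.130e+08) = 80.53 dB(A).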